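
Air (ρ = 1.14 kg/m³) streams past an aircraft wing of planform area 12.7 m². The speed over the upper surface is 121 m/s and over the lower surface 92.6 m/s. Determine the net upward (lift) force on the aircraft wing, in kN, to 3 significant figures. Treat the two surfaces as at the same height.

F = 43.9 kN

From P + ½ρv² = const at equal height, P_low − P_up = ½ρ(v_up² − v_low²).
ΔP = ½·1.14·(121² − 92.6²) = 3460 Pa.
Lift = ΔP · A = 3460 × 12.7 = 43900 N.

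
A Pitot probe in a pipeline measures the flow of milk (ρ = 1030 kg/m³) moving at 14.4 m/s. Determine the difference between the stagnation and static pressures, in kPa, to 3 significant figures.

ΔP ≈ 107 kPa

Bernoulli between the free stream and the stagnation point: ½ρv² = P_stag − P_static.
ΔP = ½·1030·14.4² = 107000 Pa.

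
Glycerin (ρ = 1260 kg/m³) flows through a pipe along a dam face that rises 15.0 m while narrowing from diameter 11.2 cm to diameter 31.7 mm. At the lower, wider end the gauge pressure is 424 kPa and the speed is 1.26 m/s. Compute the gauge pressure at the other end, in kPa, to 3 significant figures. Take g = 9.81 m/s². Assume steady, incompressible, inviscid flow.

The volume flow rate is constant, so v₂ = (A₁/A₂)v₁ = (98.5/7.89)·1.26 = 15.7 m/s.
Applying Bernoulli between the two ends and solving for P₂: P₂ = P₁ + ½ρ(v₁² − v₂²) − ρgΔh.
P₂ = 424000 + ½·1260·(1.26² − 15.7²) − 1260·9.81·(+15.0) = 424000 + (-155000) − (185000) = 83700 Pa.

83.7 kPa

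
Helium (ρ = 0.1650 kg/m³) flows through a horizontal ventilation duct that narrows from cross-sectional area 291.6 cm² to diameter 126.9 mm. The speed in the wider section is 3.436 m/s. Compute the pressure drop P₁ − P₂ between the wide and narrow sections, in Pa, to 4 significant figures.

By continuity, v₂ = v₁·A₁/A₂ = 3.436·(291.6/126.5) = 7.922 m/s.
Along the horizontal streamline, P + ½ρv² is constant.
P₁ − P₂ = ½·0.1650·(7.922² − 3.436²) = ½·0.1650·50.95 = 4.203 Pa.

ΔP = 4.203 Pa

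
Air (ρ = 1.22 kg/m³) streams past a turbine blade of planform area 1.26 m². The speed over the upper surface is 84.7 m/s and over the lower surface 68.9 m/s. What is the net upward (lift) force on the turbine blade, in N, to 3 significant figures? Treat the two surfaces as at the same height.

F = 1870 N

From P + ½ρv² = const at equal height, P_low − P_up = ½ρ(v_up² − v_low²).
ΔP = ½·1.22·(84.7² − 68.9²) = 1480 Pa.
Lift = ΔP · A = 1480 × 1.26 = 1870 N.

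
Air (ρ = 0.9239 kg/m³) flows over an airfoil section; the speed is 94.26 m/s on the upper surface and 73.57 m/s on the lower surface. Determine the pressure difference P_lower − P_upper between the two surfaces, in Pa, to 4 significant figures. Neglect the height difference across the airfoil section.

The pressure is lower where the speed is higher: ΔP = ½ρ(v_up² − v_low²).
ΔP = ½·0.9239·(94.26² − 73.57²) = 1604 Pa.

ΔP ≈ 1604 Pa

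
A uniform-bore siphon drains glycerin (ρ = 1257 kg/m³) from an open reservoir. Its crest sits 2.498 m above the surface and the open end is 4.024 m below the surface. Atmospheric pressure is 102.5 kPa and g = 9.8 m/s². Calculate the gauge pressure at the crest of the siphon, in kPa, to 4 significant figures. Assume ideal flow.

Bernoulli surface→outlet gives ½v² = g·h_out, so v = √(2·9.8·4.024) = 8.881 m/s.
Continuity keeps v the same throughout the tube; from surface to crest, P_atm + 0 = P_top + ½ρv² + ρg·h_top.
P_top = 102500 − ½·1257·8.881² − 1257·9.8·2.498 = 22160 Pa. So P_gauge = P_top − P_atm = -80340 Pa.

P_gauge = -80.34 kPa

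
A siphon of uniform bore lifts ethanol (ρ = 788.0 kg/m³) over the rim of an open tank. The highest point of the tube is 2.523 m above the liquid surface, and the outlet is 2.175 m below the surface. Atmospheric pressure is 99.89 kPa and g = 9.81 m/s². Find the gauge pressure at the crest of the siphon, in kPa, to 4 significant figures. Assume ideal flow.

Bernoulli surface→outlet gives ½v² = g·h_out, so v = √(2·9.81·2.175) = 6.532 m/s.
The bore is uniform, so the speed at the crest is the same v. Bernoulli surface→crest: P_atm = P_top + ½ρv² + ρg·h_top.
P_top = 99890 − ½·788.0·6.532² − 788.0·9.81·2.523 = 63570 Pa. So P_gauge = P_top − P_atm = -36320 Pa.

P_gauge = -36.32 kPa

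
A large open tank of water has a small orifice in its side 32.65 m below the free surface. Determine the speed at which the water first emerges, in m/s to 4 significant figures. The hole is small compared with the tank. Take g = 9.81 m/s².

Bernoulli from surface to hole (P equal, v_surface ≈ 0): v = √(2gh) = √(2×9.81×32.65) = 25.31 m/s.

v ≈ 25.31 m/s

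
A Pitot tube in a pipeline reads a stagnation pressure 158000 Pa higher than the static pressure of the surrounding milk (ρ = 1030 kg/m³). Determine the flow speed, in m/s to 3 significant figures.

v = 17.5 m/s

At the stagnation point the flow is brought to rest, so Bernoulli gives P_stag − P_static = ½ρv².
v = √(2ΔP/ρ) = √(2·158000/1030) = 17.5 m/s.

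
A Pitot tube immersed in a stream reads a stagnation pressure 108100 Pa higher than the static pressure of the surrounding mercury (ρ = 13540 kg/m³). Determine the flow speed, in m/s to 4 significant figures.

v ≈ 3.996 m/s

At the stagnation point the flow is brought to rest, so Bernoulli gives P_stag − P_static = ½ρv².
v = √(2ΔP/ρ) = √(2·108100/13540) = 3.996 m/s.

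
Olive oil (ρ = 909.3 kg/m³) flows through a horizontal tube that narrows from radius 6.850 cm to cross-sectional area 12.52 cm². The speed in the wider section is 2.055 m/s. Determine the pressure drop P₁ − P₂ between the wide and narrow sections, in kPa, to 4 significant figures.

Continuity gives A₁v₁ = A₂v₂, so v₂ = (147.4 cm²)/(12.52 cm²) × 2.055 m/s = 24.20 m/s.
Bernoulli (h₁ = h₂): P₁ − P₂ = ½ρ(v₂² − v₁²).
P₁ − P₂ = ½·909.3·(24.20² − 2.055²) = ½·909.3·581.2 = 264200 Pa.

ΔP = 264.2 kPa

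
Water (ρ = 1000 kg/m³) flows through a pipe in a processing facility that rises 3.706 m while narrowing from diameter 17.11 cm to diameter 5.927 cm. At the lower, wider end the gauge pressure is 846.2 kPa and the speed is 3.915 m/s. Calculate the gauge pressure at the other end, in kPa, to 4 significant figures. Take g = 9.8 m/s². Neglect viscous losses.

285.3 kPa

Continuity gives A₁v₁ = A₂v₂, so v₂ = (229.9 cm²)/(27.59 cm²) × 3.915 m/s = 32.63 m/s.
Bernoulli: P₁ + ½ρv₁² + ρg h₁ = P₂ + ½ρv₂² + ρg h₂, so P₂ = P₁ + ½ρ(v₁² − v₂²) − ρg(h₂ − h₁).
P₂ = 846200 + ½·1000·(3.915² − 32.63²) − 1000·9.8·(+3.706) = 846200 + (-524600) − (36320) = 285300 Pa.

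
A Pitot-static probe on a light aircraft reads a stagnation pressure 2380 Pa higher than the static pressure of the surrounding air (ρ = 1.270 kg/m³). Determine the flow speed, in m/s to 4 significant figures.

v = 61.22 m/s

The dynamic pressure equals the rise in static pressure at the stagnation point: ΔP = ½ρv².
v = √(2ΔP/ρ) = √(2·2380/1.270) = 61.22 m/s.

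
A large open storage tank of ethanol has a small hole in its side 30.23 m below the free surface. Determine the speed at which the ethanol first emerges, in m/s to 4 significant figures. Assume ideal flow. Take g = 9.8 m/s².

With the surface at rest and both surface and jet at atmospheric pressure, Bernoulli gives ρg h = ½ρv², so v = √(2gh) = √(2·9.8·30.23) = 24.34 m/s.

v ≈ 24.34 m/s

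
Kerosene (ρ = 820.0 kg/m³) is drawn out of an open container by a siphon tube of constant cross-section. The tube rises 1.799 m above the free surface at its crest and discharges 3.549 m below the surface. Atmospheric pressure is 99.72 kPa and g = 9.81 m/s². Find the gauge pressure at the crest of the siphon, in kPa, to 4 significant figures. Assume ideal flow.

The outlet speed comes from Torricelli: v = √(2g·3.549) = 8.345 m/s.
With constant cross-section the crest speed equals v; applying Bernoulli from the surface up to the crest, P_top = P_atm − ½ρv² − ρg·h_top.
P_top = 99720 − ½·820.0·8.345² − 820.0·9.81·1.799 = 56700 Pa. So P_gauge = P_top − P_atm = -43020 Pa.

-43.02 kPa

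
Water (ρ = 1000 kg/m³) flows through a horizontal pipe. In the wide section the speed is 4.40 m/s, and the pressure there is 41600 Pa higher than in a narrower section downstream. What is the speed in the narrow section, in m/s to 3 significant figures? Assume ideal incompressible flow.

10.1 m/s

Horizontal Bernoulli: P₁ + ½ρv₁² = P₂ + ½ρv₂², so v₂² = v₁² + 2(P₁ − P₂)/ρ.
v₂ = √(4.40² + 2·41600/1000) = √(19.4 + 83.2) = 10.1 m/s.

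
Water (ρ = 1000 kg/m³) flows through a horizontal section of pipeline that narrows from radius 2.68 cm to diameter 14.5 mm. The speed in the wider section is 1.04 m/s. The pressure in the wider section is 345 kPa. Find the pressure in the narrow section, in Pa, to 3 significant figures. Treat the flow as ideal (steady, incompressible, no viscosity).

P₂ ≈ 245000 Pa

The volume flow rate is constant, so v₂ = (A₁/A₂)v₁ = (22.6/1.65)·1.04 = 14.2 m/s.
Along the horizontal streamline, P + ½ρv² is constant.
P₂ = P₁ − ½ρ(v₂² − v₁²) = 345000 − ½·1000·(14.2² − 1.04²) = 345000 − 100000 = 245000 Pa.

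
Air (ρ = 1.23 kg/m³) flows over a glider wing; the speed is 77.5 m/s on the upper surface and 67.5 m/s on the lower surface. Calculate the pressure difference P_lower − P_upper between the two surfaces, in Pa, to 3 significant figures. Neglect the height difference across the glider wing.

Bernoulli (same height): P_lower − P_upper = ½ρ(v_upper² − v_lower²).
ΔP = ½·1.23·(77.5² − 67.5²) = 892 Pa.

ΔP = 892 Pa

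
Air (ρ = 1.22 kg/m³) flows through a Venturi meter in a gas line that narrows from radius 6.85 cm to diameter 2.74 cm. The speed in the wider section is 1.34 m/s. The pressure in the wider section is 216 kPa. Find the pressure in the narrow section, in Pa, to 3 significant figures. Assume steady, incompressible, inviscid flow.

215000 Pa

By continuity, v₂ = v₁·A₁/A₂ = 1.34·(147/5.90) = 33.5 m/s.
Along the horizontal streamline, P + ½ρv² is constant.
P₂ = P₁ − ½ρ(v₂² − v₁²) = 216000 − ½·1.22·(33.5² − 1.34²) = 216000 − 683 = 215000 Pa.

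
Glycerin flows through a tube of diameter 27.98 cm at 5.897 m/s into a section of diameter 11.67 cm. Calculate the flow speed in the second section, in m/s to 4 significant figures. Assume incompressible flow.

Mass conservation (A₁v₁ = A₂v₂) gives v₂ = 5.897 × 614.9/107.0 = 33.90 m/s.

v₂ ≈ 33.90 m/s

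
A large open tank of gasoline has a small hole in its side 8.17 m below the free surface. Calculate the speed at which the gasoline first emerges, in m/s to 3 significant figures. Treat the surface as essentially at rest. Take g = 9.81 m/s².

v ≈ 12.7 m/s

Torricelli's result v = √(2gh) gives v = √(2·9.81·8.17) = 12.7 m/s.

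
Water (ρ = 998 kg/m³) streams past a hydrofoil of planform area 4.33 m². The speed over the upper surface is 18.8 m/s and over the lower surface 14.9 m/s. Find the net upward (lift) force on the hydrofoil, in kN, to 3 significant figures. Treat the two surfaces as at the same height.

F ≈ 284 kN

From P + ½ρv² = const at equal height, P_low − P_up = ½ρ(v_up² − v_low²).
ΔP = ½·998·(18.8² − 14.9²) = 65600 Pa.
Lift = ΔP · A = 65600 × 4.33 = 284000 N.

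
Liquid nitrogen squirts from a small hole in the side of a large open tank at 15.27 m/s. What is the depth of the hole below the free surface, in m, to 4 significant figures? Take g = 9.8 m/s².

Inverting v = √(2gh) gives h = v² / 2g.
h = 15.27²/(2·9.8) = 233.2/19.60 = 11.90 m.

h ≈ 11.90 m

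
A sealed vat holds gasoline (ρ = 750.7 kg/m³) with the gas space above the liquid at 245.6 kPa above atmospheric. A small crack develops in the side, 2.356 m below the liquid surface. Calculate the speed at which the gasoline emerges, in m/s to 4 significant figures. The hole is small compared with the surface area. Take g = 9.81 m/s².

Take point 1 at the surface (v₁ ≈ 0) and point 2 at the hole (at atmospheric pressure). Bernoulli: P₁ + ρg h = P_atm + ½ρv₂².
With P₁ − P_atm = 245600 Pa, v₂ = √(2gh + 2ΔP/ρ) = √(2·9.81·2.356 + 2·245600/750.7) = 26.47 m/s.

v ≈ 26.47 m/s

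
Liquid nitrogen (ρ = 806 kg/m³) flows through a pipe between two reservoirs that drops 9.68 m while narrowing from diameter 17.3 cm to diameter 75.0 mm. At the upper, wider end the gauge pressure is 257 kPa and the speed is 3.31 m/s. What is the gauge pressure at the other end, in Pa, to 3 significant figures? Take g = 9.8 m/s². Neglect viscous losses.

P₂ ≈ 213000 Pa

The volume flow rate is constant, so v₂ = (A₁/A₂)v₁ = (235/44.2)·3.31 = 17.6 m/s.
Bernoulli: P₁ + ½ρv₁² + ρg h₁ = P₂ + ½ρv₂² + ρg h₂, so P₂ = P₁ + ½ρ(v₁² − v₂²) − ρg(h₂ − h₁).
P₂ = 257000 + ½·806·(3.31² − 17.6²) − 806·9.8·(−9.68) = 257000 + (-121000) − (-76500) = 213000 Pa.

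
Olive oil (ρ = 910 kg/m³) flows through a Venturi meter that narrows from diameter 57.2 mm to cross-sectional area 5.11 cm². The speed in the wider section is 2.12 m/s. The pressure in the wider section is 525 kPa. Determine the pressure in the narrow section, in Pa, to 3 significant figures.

Mass conservation (A₁v₁ = A₂v₂) gives v₂ = 2.12 × 25.7/5.11 = 10.7 m/s.
Along the horizontal streamline, P + ½ρv² is constant.
P₂ = P₁ − ½ρ(v₂² − v₁²) = 525000 − ½·910·(10.7² − 2.12²) = 525000 − 49700 = 475000 Pa.

P₂ ≈ 475000 Pa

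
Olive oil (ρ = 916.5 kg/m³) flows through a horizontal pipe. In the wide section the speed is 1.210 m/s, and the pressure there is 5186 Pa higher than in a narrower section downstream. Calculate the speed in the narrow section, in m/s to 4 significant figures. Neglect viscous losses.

Horizontal Bernoulli: P₁ + ½ρv₁² = P₂ + ½ρv₂², so v₂² = v₁² + 2(P₁ − P₂)/ρ.
v₂ = √(1.210² + 2·5186/916.5) = √(1.464 + 11.32) = 3.575 m/s.

3.575 m/s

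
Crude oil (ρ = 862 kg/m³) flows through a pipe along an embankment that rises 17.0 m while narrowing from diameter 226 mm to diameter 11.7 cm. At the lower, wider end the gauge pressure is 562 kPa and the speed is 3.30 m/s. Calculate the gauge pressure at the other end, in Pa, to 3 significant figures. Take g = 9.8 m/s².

P₂ ≈ 358000 Pa

Mass conservation (A₁v₁ = A₂v₂) gives v₂ = 3.30 × 401/108 = 12.3 m/s.
Energy conservation along the streamline gives P₂ = P₁ − ½ρ(v₂² − v₁²) − ρg(h₂ − h₁).
P₂ = 562000 + ½·862·(3.30² − 12.3²) − 862·9.8·(+17.0) = 562000 + (-60600) − (144000) = 358000 Pa.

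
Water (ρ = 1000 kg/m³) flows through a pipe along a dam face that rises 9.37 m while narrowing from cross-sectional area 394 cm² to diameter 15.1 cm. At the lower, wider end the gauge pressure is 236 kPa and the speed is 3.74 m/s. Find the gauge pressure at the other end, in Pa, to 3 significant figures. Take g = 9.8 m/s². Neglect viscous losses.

P₂ = 117000 Pa

The volume flow rate is constant, so v₂ = (A₁/A₂)v₁ = (394/179)·3.74 = 8.23 m/s.
Bernoulli: P₁ + ½ρv₁² + ρg h₁ = P₂ + ½ρv₂² + ρg h₂, so P₂ = P₁ + ½ρ(v₁² − v₂²) − ρg(h₂ − h₁).
P₂ = 236000 + ½·1000·(3.74² − 8.23²) − 1000·9.8·(+9.37) = 236000 + (-26900) − (91800) = 117000 Pa.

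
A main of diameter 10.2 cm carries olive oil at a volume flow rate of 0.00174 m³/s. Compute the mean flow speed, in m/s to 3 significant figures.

0.213 m/s

Q = 0.00174 m³/s = 0.00174 m³/s.
v = Q/A = 0.00174 / 0.00817 = 0.213 m/s.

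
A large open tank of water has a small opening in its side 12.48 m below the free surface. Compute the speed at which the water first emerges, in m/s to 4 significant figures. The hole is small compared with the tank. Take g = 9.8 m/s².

Bernoulli from surface to hole (P equal, v_surface ≈ 0): v = √(2gh) = √(2×9.8×12.48) = 15.64 m/s.

v ≈ 15.64 m/s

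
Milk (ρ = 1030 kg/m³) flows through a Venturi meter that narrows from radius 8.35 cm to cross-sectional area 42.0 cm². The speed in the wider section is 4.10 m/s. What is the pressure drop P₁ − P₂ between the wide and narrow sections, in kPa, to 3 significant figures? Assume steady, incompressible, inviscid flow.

Mass conservation (A₁v₁ = A₂v₂) gives v₂ = 4.10 × 219/42.0 = 21.4 m/s.
Along the horizontal streamline, P + ½ρv² is constant.
P₁ − P₂ = ½·1030·(21.4² − 4.10²) = ½·1030·440 = 227000 Pa.

227 kPa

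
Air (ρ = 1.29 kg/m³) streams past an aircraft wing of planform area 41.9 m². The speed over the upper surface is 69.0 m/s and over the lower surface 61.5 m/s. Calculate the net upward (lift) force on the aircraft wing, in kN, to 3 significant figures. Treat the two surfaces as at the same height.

The faster flow above has the lower pressure; Bernoulli (same height) gives ΔP = ½ρ(v_up² − v_low²).
ΔP = ½·1.29·(69.0² − 61.5²) = 631 Pa.
Lift = ΔP · A = 631 × 41.9 = 26500 N.

F ≈ 26.5 kN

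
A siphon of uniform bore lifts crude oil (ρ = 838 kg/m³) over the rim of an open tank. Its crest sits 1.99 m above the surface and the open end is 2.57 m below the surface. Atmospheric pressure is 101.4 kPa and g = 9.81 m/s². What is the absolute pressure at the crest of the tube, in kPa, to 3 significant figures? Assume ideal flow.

Bernoulli surface→outlet gives ½v² = g·h_out, so v = √(2·9.81·2.57) = 7.10 m/s.
The bore is uniform, so the speed at the crest is the same v. Bernoulli surface→crest: P_atm = P_top + ½ρv² + ρg·h_top.
P_top = 101400 − ½·838·7.10² − 838·9.81·1.99 = 63900 Pa.

P_top ≈ 63.9 kPa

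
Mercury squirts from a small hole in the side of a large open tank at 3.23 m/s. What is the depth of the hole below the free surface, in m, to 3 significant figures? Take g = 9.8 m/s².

Torricelli: v = √(2gh), so h = v²/(2g).
h = 3.23²/(2·9.8) = 10.4/19.60 = 0.532 m.

h = 0.532 m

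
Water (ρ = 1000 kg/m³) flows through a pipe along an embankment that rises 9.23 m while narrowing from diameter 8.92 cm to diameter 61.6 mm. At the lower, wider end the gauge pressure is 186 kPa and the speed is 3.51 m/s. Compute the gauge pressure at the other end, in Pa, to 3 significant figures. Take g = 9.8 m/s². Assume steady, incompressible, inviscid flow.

P₂ ≈ 74600 Pa

Mass conservation (A₁v₁ = A₂v₂) gives v₂ = 3.51 × 62.5/29.8 = 7.36 m/s.
Applying Bernoulli between the two ends and solving for P₂: P₂ = P₁ + ½ρ(v₁² − v₂²) − ρgΔh.
P₂ = 186000 + ½·1000·(3.51² − 7.36²) − 1000·9.8·(+9.23) = 186000 + (-20900) − (90500) = 74600 Pa.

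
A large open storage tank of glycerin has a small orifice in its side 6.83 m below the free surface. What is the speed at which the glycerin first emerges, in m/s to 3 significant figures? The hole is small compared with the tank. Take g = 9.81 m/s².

With the surface at rest and both surface and jet at atmospheric pressure, Bernoulli gives ρg h = ½ρv², so v = √(2gh) = √(2·9.81·6.83) = 11.6 m/s.

11.6 m/s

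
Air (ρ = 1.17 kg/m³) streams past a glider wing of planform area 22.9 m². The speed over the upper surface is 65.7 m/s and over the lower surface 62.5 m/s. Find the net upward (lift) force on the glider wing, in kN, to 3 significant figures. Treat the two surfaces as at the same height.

F ≈ 5.50 kN

With equal heights on the two surfaces, Bernoulli gives P_lower − P_upper = ½ρ(v_upper² − v_lower²).
ΔP = ½·1.17·(65.7² − 62.5²) = 240 Pa.
Lift = ΔP · A = 240 × 22.9 = 5500 N.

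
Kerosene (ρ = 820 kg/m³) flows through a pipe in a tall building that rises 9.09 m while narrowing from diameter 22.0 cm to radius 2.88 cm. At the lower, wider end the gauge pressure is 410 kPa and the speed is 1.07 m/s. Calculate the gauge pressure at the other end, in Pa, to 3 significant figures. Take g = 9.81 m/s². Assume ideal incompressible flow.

237000 Pa

Continuity gives A₁v₁ = A₂v₂, so v₂ = (380 cm²)/(26.1 cm²) × 1.07 m/s = 15.6 m/s.
Applying Bernoulli between the two ends and solving for P₂: P₂ = P₁ + ½ρ(v₁² − v₂²) − ρgΔh.
P₂ = 410000 + ½·820·(1.07² − 15.6²) − 820·9.81·(+9.09) = 410000 + (-99400) − (73100) = 237000 Pa.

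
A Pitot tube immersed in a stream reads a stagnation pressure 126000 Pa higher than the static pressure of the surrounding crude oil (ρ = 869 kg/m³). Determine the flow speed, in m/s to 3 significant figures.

17.0 m/s

At the stagnation point the flow is brought to rest, so Bernoulli gives P_stag − P_static = ½ρv².
v = √(2ΔP/ρ) = √(2·126000/869) = 17.0 m/s.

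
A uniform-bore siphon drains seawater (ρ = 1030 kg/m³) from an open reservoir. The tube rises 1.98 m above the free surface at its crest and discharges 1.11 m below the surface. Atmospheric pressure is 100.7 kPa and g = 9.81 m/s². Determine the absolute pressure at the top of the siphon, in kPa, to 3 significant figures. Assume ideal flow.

The outlet speed comes from Torricelli: v = √(2g·1.11) = 4.67 m/s.
Continuity keeps v the same throughout the tube; from surface to crest, P_atm + 0 = P_top + ½ρv² + ρg·h_top.
P_top = 100700 − ½·1030·4.67² − 1030·9.81·1.98 = 69500 Pa.

69.5 kPa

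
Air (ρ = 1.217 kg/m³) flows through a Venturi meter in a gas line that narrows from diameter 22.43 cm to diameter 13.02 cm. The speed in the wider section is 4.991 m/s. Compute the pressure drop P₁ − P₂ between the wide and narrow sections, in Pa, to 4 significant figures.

ΔP = 118.4 Pa

Continuity gives A₁v₁ = A₂v₂, so v₂ = (395.1 cm²)/(133.1 cm²) × 4.991 m/s = 14.81 m/s.
The pipe is horizontal, so Bernoulli reduces to P₁ + ½ρv₁² = P₂ + ½ρv₂².
P₁ − P₂ = ½·1.217·(14.81² − 4.991²) = ½·1.217·194.5 = 118.4 Pa.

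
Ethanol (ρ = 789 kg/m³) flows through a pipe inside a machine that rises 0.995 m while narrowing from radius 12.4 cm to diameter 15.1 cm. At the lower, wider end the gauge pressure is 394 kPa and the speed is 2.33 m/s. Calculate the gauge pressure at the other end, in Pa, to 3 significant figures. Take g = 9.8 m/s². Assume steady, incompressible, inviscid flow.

P₂ ≈ 373000 Pa

Continuity gives A₁v₁ = A₂v₂, so v₂ = (483 cm²)/(179 cm²) × 2.33 m/s = 6.29 m/s.
Energy conservation along the streamline gives P₂ = P₁ − ½ρ(v₂² − v₁²) − ρg(h₂ − h₁).
P₂ = 394000 + ½·789·(2.33² − 6.29²) − 789·9.8·(+0.995) = 394000 + (-13400) − (7690) = 373000 Pa.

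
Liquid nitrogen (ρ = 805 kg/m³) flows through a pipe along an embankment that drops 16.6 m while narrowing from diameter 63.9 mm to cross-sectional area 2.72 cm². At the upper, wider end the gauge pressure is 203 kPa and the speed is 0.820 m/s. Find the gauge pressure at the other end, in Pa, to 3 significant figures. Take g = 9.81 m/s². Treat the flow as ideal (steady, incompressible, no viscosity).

P₂ ≈ 297000 Pa

Mass conservation (A₁v₁ = A₂v₂) gives v₂ = 0.820 × 32.1/2.72 = 9.67 m/s.
Energy conservation along the streamline gives P₂ = P₁ − ½ρ(v₂² − v₁²) − ρg(h₂ − h₁).
P₂ = 203000 + ½·805·(0.820² − 9.67²) − 805·9.81·(−16.6) = 203000 + (-37400) − (-131000) = 297000 Pa.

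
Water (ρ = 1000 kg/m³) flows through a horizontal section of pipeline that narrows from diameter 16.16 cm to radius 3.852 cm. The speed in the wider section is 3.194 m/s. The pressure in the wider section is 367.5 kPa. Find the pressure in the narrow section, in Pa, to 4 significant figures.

Continuity gives A₁v₁ = A₂v₂, so v₂ = (205.1 cm²)/(46.61 cm²) × 3.194 m/s = 14.05 m/s.
The pipe is horizontal, so Bernoulli reduces to P₁ + ½ρv₁² = P₂ + ½ρv₂².
P₂ = P₁ − ½ρ(v₂² − v₁²) = 367500 − ½·1000·(14.05² − 3.194²) = 367500 − 93650 = 273900 Pa.

P₂ ≈ 273900 Pa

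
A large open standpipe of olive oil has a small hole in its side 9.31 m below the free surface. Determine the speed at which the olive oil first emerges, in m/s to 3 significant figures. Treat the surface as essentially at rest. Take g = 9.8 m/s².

Torricelli's result v = √(2gh) gives v = √(2·9.8·9.31) = 13.5 m/s.

v ≈ 13.5 m/s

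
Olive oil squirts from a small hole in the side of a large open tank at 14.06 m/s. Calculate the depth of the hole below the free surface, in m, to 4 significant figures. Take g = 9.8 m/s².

h ≈ 10.09 m

Torricelli: v = √(2gh), so h = v²/(2g).
h = 14.06²/(2·9.8) = 197.7/19.60 = 10.09 m.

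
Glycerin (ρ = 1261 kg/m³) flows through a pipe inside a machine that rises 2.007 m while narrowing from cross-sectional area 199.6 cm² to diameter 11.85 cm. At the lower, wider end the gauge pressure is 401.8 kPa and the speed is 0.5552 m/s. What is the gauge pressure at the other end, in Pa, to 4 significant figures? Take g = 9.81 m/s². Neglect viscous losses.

The volume flow rate is constant, so v₂ = (A₁/A₂)v₁ = (199.6/110.3)·0.5552 = 1.005 m/s.
Bernoulli: P₁ + ½ρv₁² + ρg h₁ = P₂ + ½ρv₂² + ρg h₂, so P₂ = P₁ + ½ρ(v₁² − v₂²) − ρg(h₂ − h₁).
P₂ = 401800 + ½·1261·(0.5552² − 1.005²) − 1261·9.81·(+2.007) = 401800 + (-442.2) − (24830) = 376500 Pa.

P₂ ≈ 376500 Pa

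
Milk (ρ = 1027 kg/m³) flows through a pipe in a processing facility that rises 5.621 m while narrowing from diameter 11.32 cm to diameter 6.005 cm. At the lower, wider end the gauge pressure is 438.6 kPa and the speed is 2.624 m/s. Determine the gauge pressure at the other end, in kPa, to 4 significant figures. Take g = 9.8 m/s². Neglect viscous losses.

P₂ ≈ 340.9 kPa

Mass conservation (A₁v₁ = A₂v₂) gives v₂ = 2.624 × 100.6/28.32 = 9.325 m/s.
Energy conservation along the streamline gives P₂ = P₁ − ½ρ(v₂² − v₁²) − ρg(h₂ − h₁).
P₂ = 438600 + ½·1027·(2.624² − 9.325²) − 1027·9.8·(+5.621) = 438600 + (-41110) − (56570) = 340900 Pa.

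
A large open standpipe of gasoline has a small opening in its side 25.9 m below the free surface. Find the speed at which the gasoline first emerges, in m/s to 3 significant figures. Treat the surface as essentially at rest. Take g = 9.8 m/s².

The surface is effectively still and both ends are open, so ½v² = gh and v = √(2·9.8·25.9) = 22.5 m/s.

22.5 m/s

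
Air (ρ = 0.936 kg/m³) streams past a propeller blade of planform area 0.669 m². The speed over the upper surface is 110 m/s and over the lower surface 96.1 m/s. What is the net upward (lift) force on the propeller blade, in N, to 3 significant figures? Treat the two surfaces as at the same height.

F = 897 N

From P + ½ρv² = const at equal height, P_low − P_up = ½ρ(v_up² − v_low²).
ΔP = ½·0.936·(110² − 96.1²) = 1340 Pa.
Lift = ΔP · A = 1340 × 0.669 = 897 N.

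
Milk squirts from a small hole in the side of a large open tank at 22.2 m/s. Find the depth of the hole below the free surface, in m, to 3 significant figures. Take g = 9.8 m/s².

h ≈ 25.1 m

For a small hole in a large open tank, ½v² = gh, giving h = v²/(2g).
h = 22.2²/(2·9.8) = 493/19.60 = 25.1 m.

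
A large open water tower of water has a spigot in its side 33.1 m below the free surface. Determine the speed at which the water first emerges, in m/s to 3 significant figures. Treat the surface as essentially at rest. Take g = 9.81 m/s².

v = 25.5 m/s

Torricelli's result v = √(2gh) gives v = √(2·9.81·33.1) = 25.5 m/s.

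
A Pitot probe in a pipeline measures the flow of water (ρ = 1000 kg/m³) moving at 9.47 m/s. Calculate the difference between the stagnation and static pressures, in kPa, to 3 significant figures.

ΔP = 44.8 kPa

At the stagnation point the flow is brought to rest, so Bernoulli gives P_stag − P_static = ½ρv².
ΔP = ½·1000·9.47² = 44800 Pa.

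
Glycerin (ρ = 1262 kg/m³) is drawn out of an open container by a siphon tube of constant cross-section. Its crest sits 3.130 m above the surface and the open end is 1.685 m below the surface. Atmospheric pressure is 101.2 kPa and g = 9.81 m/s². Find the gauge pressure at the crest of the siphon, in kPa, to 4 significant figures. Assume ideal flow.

The outlet speed comes from Torricelli: v = √(2g·1.685) = 5.750 m/s.
Continuity keeps v the same throughout the tube; from surface to crest, P_atm + 0 = P_top + ½ρv² + ρg·h_top.
P_top = 101200 − ½·1262·5.750² − 1262·9.81·3.130 = 41590 Pa. So P_gauge = P_top − P_atm = -59610 Pa.

P_gauge = -59.61 kPa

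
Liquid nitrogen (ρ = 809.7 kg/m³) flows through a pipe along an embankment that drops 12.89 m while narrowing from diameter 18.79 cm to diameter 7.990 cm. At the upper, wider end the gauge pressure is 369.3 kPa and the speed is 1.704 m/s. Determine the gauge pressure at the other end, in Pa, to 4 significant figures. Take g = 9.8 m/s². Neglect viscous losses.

Continuity gives A₁v₁ = A₂v₂, so v₂ = (277.3 cm²)/(50.14 cm²) × 1.704 m/s = 9.424 m/s.
Energy conservation along the streamline gives P₂ = P₁ − ½ρ(v₂² − v₁²) − ρg(h₂ − h₁).
P₂ = 369300 + ½·809.7·(1.704² − 9.424²) − 809.7·9.8·(−12.89) = 369300 + (-34780) − (-102300) = 436800 Pa.

P₂ ≈ 436800 Pa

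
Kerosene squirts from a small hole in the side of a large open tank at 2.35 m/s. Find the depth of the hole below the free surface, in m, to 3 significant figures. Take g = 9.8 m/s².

For a small hole in a large open tank, ½v² = gh, giving h = v²/(2g).
h = 2.35²/(2·9.8) = 5.52/19.60 = 0.282 m.

h ≈ 0.282 m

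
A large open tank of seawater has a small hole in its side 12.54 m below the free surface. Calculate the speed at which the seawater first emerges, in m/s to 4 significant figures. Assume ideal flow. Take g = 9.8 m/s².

v ≈ 15.68 m/s

The surface is effectively still and both ends are open, so ½v² = gh and v = √(2·9.8·12.54) = 15.68 m/s.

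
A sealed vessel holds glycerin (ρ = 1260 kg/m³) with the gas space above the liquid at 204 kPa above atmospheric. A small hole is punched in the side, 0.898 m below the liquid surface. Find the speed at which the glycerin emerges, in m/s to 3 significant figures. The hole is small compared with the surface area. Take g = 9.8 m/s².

v = 18.5 m/s

Take point 1 at the surface (v₁ ≈ 0) and point 2 at the hole (at atmospheric pressure). Bernoulli: P₁ + ρg h = P_atm + ½ρv₂².
With P₁ − P_atm = 204000 Pa, v₂ = √(2gh + 2ΔP/ρ) = √(2·9.8·0.898 + 2·204000/1260) = 18.5 m/s.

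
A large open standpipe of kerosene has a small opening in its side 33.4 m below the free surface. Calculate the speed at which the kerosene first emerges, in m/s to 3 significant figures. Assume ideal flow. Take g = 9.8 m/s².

Torricelli's result v = √(2gh) gives v = √(2·9.8·33.4) = 25.6 m/s.

v ≈ 25.6 m/s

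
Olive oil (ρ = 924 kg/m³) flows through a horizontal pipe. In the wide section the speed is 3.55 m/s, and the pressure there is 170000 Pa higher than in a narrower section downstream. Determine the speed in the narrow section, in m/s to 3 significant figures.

With h₁ = h₂, rearranging Bernoulli gives v₂ = √(v₁² + 2ΔP/ρ).
v₂ = √(3.55² + 2·170000/924) = √(12.6 + 368) = 19.5 m/s.

19.5 m/s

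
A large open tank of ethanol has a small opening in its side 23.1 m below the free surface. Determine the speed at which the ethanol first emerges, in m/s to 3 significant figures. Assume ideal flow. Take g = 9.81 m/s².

Torricelli's result v = √(2gh) gives v = √(2·9.81·23.1) = 21.3 m/s.

v ≈ 21.3 m/s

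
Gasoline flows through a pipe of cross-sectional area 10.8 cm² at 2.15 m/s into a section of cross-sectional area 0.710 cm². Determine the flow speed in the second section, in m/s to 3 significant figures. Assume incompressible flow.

v₂ = 32.7 m/s

By continuity, v₂ = v₁·A₁/A₂ = 2.15·(10.8/0.710) = 32.7 m/s.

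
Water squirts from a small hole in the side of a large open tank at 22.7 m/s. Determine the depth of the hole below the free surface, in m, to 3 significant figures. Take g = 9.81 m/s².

For a small hole in a large open tank, ½v² = gh, giving h = v²/(2g).
h = 22.7²/(2·9.81) = 515/19.62 = 26.3 m.

h = 26.3 m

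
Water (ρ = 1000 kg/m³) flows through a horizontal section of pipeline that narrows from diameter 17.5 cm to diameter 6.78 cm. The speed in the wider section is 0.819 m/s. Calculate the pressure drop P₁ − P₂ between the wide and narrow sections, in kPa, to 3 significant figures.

ΔP ≈ 14.6 kPa

Mass conservation (A₁v₁ = A₂v₂) gives v₂ = 0.819 × 241/36.1 = 5.46 m/s.
The pipe is horizontal, so Bernoulli reduces to P₁ + ½ρv₁² = P₂ + ½ρv₂².
P₁ − P₂ = ½·1000·(5.46² − 0.819²) = ½·1000·29.1 = 14600 Pa.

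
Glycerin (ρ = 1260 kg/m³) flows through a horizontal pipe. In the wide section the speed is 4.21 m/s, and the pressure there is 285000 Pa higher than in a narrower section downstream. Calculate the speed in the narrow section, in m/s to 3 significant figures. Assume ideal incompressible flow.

v₂ ≈ 21.7 m/s

Horizontal Bernoulli: P₁ + ½ρv₁² = P₂ + ½ρv₂², so v₂² = v₁² + 2(P₁ − P₂)/ρ.
v₂ = √(4.21² + 2·285000/1260) = √(17.7 + 452) = 21.7 m/s.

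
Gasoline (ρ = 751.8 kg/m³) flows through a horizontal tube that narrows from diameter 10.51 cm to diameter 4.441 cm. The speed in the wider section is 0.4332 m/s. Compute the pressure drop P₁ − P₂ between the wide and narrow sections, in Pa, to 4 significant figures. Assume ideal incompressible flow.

The volume flow rate is constant, so v₂ = (A₁/A₂)v₁ = (86.76/15.49)·0.4332 = 2.426 m/s.
With no height change, Bernoulli's equation is P₁ + ½ρv₁² = P₂ + ½ρv₂².
P₁ − P₂ = ½·751.8·(2.426² − 0.4332²) = ½·751.8·5.699 = 2142 Pa.

2142 Pa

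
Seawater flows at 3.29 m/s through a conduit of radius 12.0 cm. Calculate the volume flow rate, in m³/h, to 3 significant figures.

Q ≈ 536 m³/h

Q = A·v = 0.0452 m² × 3.29 m/s = 0.149 m³/s.
Converting: 0.149 m³/s × 3600 = 536 m³/h.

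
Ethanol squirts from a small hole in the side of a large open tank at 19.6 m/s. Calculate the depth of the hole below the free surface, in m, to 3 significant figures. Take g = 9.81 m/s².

h ≈ 19.6 m

For a small hole in a large open tank, ½v² = gh, giving h = v²/(2g).
h = 19.6²/(2·9.81) = 384/19.62 = 19.6 m.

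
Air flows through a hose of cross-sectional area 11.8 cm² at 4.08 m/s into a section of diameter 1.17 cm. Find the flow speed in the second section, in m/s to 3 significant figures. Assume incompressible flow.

44.8 m/s

Continuity gives A₁v₁ = A₂v₂, so v₂ = (11.8 cm²)/(1.08 cm²) × 4.08 m/s = 44.8 m/s.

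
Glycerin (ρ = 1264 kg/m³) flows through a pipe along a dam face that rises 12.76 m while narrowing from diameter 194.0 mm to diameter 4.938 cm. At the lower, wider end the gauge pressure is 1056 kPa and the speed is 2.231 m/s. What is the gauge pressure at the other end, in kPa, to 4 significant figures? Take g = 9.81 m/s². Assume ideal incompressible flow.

P₂ ≈ 151.5 kPa

Continuity gives A₁v₁ = A₂v₂, so v₂ = (295.6 cm²)/(19.15 cm²) × 2.231 m/s = 34.44 m/s.
Applying Bernoulli between the two ends and solving for P₂: P₂ = P₁ + ½ρ(v₁² − v₂²) − ρgΔh.
P₂ = 1056000 + ½·1264·(2.231² − 34.44²) − 1264·9.81·(+12.76) = 1056000 + (-746300) − (158200) = 151500 Pa.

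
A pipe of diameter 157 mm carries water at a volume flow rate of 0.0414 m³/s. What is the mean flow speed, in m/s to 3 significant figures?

v = 2.14 m/s

Q = 0.0414 m³/s = 0.0414 m³/s.
v = Q/A = 0.0414 / 0.0194 = 2.14 m/s.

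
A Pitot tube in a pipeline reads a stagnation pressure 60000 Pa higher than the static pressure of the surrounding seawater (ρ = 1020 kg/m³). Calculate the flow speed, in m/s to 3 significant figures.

v = 10.8 m/s

At the stagnation point the flow is brought to rest, so Bernoulli gives P_stag − P_static = ½ρv².
v = √(2ΔP/ρ) = √(2·60000/1020) = 10.8 m/s.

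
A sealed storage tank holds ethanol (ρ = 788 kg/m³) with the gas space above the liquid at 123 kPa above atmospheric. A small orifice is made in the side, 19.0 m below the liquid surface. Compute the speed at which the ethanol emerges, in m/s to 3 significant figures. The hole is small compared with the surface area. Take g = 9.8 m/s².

v = 26.2 m/s

Take point 1 at the surface (v₁ ≈ 0) and point 2 at the hole (at atmospheric pressure). Bernoulli: P₁ + ρg h = P_atm + ½ρv₂².
With P₁ − P_atm = 123000 Pa, v₂ = √(2gh + 2ΔP/ρ) = √(2·9.8·19.0 + 2·123000/788) = 26.2 m/s.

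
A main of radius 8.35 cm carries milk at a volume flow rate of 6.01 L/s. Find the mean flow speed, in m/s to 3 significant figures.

Q = 6.01 L/s = 0.00601 m³/s.
v = Q/A = 0.00601 / 0.0219 = 0.274 m/s.

v ≈ 0.274 m/s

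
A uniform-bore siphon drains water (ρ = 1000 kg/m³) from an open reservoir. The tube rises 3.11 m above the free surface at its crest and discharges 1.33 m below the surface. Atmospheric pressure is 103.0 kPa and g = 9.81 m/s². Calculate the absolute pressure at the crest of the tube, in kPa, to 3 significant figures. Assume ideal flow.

59.4 kPa

The outlet speed comes from Torricelli: v = √(2g·1.33) = 5.11 m/s.
The bore is uniform, so the speed at the crest is the same v. Bernoulli surface→crest: P_atm = P_top + ½ρv² + ρg·h_top.
P_top = 103000 − ½·1000·5.11² − 1000·9.81·3.11 = 59400 Pa.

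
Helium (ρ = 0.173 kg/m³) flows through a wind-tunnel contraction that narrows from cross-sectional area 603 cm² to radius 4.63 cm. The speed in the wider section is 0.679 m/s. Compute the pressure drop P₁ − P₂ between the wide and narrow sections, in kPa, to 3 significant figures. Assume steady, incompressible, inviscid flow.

ΔP ≈ 0.00316 kPa

The volume flow rate is constant, so v₂ = (A₁/A₂)v₁ = (603/67.3)·0.679 = 6.08 m/s.
The pipe is horizontal, so Bernoulli reduces to P₁ + ½ρv₁² = P₂ + ½ρv₂².
P₁ − P₂ = ½·0.173·(6.08² − 0.679²) = ½·0.173·36.5 = 3.16 Pa.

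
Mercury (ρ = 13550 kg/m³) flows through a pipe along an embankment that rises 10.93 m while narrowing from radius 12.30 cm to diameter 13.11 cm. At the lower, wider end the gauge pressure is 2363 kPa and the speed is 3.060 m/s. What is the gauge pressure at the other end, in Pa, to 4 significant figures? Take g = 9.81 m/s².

Continuity gives A₁v₁ = A₂v₂, so v₂ = (475.3 cm²)/(135.0 cm²) × 3.060 m/s = 10.77 m/s.
Applying Bernoulli between the two ends and solving for P₂: P₂ = P₁ + ½ρ(v₁² − v₂²) − ρgΔh.
P₂ = 2363000 + ½·13550·(3.060² − 10.77²) − 13550·9.81·(+10.93) = 2363000 + (-723000) − (1453000) = 187100 Pa.

P₂ = 187100 Pa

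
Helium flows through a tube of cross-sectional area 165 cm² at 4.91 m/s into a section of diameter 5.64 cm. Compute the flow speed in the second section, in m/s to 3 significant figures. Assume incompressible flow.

32.4 m/s

The volume flow rate is constant, so v₂ = (A₁/A₂)v₁ = (165/25.0)·4.91 = 32.4 m/s.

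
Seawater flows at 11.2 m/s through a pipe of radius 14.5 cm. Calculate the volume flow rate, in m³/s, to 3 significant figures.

0.740 m³/s

Q = A·v = 0.0661 m² × 11.2 m/s = 0.740 m³/s.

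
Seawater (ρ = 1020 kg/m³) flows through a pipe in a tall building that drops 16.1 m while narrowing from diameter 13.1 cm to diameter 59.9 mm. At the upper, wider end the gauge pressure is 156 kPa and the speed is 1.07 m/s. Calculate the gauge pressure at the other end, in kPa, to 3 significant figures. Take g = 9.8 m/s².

P₂ ≈ 304 kPa

By continuity, v₂ = v₁·A₁/A₂ = 1.07·(135/28.2) = 5.12 m/s.
Bernoulli: P₁ + ½ρv₁² + ρg h₁ = P₂ + ½ρv₂² + ρg h₂, so P₂ = P₁ + ½ρ(v₁² − v₂²) − ρg(h₂ − h₁).
P₂ = 156000 + ½·1020·(1.07² − 5.12²) − 1020·9.8·(−16.1) = 156000 + (-12800) − (-161000) = 304000 Pa.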